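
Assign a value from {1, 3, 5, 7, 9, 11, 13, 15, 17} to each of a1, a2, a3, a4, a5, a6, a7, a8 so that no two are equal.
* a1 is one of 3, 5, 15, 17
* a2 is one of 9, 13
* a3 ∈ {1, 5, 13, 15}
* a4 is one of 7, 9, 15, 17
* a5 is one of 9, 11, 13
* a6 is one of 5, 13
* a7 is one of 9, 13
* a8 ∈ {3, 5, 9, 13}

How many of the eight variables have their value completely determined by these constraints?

a2 and a7 between them cover only {9, 13} — a naked pair. Remove those values from a3, a4, a5, a6, a8.
a5's domain is down to {11}, so a5 = 11.
a6 must be 5 (only option left). Strike 5 from a1, a3, a8.
a8 has just one choice, so a8 = 3. So a1 can't be 3.
Determined: a5=11, a6=5, a8=3. The other variables each still have more than one consistent value. That makes 3.

3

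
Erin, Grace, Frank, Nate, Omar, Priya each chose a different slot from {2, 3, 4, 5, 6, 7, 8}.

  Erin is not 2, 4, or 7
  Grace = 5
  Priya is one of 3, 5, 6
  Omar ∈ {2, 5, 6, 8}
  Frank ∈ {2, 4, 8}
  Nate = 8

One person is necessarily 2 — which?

Omar

Grace's domain is down to {5}, so Grace = 5. Remove 5 from Erin, Omar, Priya.
Nate's domain is down to {8}, so Nate = 8. Strike 8 from Erin, Frank, Omar.
The 4 still-open variables draw from only 4 values {2, 3, 4, 6}, so each is used; only Frank can be 4, hence Frank = 4.
Among the 3 still-open variables, 2 fits only Omar (and all 3 values in {2, 3, 6} must be used), so Omar = 2.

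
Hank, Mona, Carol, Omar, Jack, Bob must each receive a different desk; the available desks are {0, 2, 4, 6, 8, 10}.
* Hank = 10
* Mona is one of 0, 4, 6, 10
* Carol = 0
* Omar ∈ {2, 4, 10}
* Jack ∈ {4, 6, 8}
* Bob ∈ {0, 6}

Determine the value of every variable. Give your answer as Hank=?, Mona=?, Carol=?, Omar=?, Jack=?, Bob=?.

Hank=10, Mona=4, Carol=0, Omar=2, Jack=8, Bob=6

Hank has just one choice, so Hank = 10. Eliminate 10 elsewhere: Mona, Omar.
Carol's domain is down to {0}, so Carol = 0. So Mona, Bob can't be 0.
Bob must be 6 (only option left). So Mona, Jack can't be 6.
Mona's domain is down to {4}, so Mona = 4. Eliminate 4 elsewhere: Omar, Jack.
Omar has just one choice, so Omar = 2.
That leaves Jack = 8.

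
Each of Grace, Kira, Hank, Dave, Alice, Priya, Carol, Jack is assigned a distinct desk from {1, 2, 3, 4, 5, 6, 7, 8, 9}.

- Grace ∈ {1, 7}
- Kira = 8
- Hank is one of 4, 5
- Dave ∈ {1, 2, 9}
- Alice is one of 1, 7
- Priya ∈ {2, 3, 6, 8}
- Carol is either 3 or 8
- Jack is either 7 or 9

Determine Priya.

6

Kira has just one choice, so Kira = 8. Strike 8 from Priya, Carol.
That leaves Carol = 3. So Priya can't be 3.
Grace and Alice between them cover only {1, 7} — a naked pair. Remove those values from Dave, Jack.
That leaves Jack = 9. Remove 9 from Dave.
Dave must be 2 (only option left). Eliminate 2 elsewhere: Priya.
So Priya = 6.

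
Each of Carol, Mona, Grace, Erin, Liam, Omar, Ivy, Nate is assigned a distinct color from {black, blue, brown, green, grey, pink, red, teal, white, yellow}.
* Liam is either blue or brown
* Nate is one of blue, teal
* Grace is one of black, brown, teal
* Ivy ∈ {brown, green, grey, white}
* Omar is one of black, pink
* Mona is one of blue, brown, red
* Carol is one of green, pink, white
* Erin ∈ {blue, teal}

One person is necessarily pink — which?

Erin and Nate share exactly the 2 values {blue, teal}; by pigeonhole those values go to them, so strike blue, teal from Mona, Grace, Liam.
Liam must be brown (only option left). Eliminate brown elsewhere: Mona, Grace, Ivy.
That leaves Mona = red.
That leaves Grace = black. Strike black from Omar.
So pink goes to Omar.

Omar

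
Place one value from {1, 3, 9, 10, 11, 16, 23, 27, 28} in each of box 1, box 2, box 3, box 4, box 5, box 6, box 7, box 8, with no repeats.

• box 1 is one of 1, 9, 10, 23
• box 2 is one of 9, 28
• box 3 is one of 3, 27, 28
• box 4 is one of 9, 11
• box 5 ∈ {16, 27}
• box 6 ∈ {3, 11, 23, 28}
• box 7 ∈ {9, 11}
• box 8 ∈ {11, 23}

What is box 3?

box 4 and box 7 between them cover only {9, 11} — a naked pair. Remove those values from box 1, box 2, box 6, box 8.
box 2 must be 28 (only option left). So box 3, box 6 can't be 28.
box 8 must be 23 (only option left). Strike 23 from box 1, box 6.
box 6's domain is down to {3}, so box 6 = 3. Strike 3 from box 3.
So box 3 = 27.

27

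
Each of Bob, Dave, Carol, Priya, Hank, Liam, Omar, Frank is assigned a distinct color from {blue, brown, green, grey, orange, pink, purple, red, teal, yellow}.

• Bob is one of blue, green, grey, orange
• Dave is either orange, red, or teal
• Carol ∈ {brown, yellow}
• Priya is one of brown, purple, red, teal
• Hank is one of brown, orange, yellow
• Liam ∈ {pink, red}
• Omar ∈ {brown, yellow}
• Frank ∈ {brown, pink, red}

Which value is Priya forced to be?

Carol and Omar between them cover only {brown, yellow} — a naked pair. Remove those values from Priya, Hank, Frank.
Hank must be orange (only option left). So Bob, Dave can't be orange.
The 2 variables Liam and Frank are confined to {pink, red}, which locks those values in; drop them from Dave, Priya.
That leaves Dave = teal. Strike teal from Priya.
So Priya = purple.

purple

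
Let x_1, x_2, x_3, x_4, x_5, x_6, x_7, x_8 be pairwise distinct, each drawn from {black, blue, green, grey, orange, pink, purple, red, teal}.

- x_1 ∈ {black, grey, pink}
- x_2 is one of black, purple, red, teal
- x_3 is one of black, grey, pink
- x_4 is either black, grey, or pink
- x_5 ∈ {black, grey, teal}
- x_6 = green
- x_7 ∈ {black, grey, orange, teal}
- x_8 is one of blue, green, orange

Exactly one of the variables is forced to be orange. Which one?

x_6 has just one choice, so x_6 = green. Eliminate green elsewhere: x_8.
The 3 variables x_1, x_3, x_4 are confined to {black, grey, pink}, which locks those values in; drop them from x_2, x_5, x_7.
x_5 must be teal (only option left). Strike teal from x_2, x_7.
So orange goes to x_7.

x_7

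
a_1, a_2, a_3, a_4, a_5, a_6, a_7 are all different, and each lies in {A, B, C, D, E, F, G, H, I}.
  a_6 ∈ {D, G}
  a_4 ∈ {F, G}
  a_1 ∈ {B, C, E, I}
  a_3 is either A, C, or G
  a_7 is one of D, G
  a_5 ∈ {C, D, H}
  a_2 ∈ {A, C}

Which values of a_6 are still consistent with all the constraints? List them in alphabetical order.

D, G

The 2 variables a_6 and a_7 are confined to {D, G}, which locks those values in; drop them from a_3, a_4, a_5.
a_4 has just one choice, so a_4 = F.
a_2 and a_3 between them cover only {A, C} — a naked pair. Remove those values from a_1, a_5.
a_5 must be H (only option left).
No further eliminations apply; a_6 can still be any of D, G.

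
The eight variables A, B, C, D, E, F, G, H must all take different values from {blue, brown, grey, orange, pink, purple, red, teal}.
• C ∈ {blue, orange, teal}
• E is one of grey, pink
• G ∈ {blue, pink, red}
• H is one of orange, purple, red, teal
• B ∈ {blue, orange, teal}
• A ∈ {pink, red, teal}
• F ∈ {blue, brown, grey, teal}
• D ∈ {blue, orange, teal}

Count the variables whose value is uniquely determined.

Among the 8 variables, brown fits only F (and all 8 values in {blue, brown, grey, orange, pink, purple, red, teal} must be used), so F = brown.
The 7 still-open variables draw from only 7 values {blue, grey, orange, pink, purple, red, teal}, so each is used; only E can be grey, hence E = grey.
Among the 6 still-open variables, purple fits only H (and all 6 values in {blue, orange, pink, purple, red, teal} must be used), so H = purple.
B, C, D share exactly the 3 values {blue, orange, teal}; by pigeonhole those values go to them, so strike blue, orange, teal from A, G.
Determined: E=grey, F=brown, H=purple. The other variables each still have more than one consistent value. That makes 3.

3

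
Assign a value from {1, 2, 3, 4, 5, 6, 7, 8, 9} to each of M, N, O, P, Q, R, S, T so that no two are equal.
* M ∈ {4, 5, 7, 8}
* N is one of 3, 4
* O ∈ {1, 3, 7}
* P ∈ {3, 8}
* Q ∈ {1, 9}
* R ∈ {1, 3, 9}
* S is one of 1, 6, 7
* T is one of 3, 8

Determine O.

7

The 8 variables draw from only 8 values {1, 3, 4, 5, 6, 7, 8, 9}, so each is used; only M can be 5, hence M = 5.
Among the 7 still-open variables, 4 fits only N (and all 7 values in {1, 3, 4, 6, 7, 8, 9} must be used), so N = 4.
The 6 still-open variables draw from only 6 values {1, 3, 6, 7, 8, 9}, so each is used; only S can be 6, hence S = 6.
Among the 5 still-open variables, 7 fits only O (and all 5 values in {1, 3, 7, 8, 9} must be used), so O = 7.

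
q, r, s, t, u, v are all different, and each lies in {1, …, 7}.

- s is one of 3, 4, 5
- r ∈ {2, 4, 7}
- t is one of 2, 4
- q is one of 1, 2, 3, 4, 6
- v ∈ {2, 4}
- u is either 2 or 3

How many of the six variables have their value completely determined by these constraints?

3

The 2 variables t and v are confined to {2, 4}, which locks those values in; drop them from q, r, s, u.
r must be 7 (only option left).
u's domain is down to {3}, so u = 3. Eliminate 3 elsewhere: q, s.
s must be 5 (only option left).
Determined: r=7, s=5, u=3. The other variables each still have more than one consistent value. That makes 3.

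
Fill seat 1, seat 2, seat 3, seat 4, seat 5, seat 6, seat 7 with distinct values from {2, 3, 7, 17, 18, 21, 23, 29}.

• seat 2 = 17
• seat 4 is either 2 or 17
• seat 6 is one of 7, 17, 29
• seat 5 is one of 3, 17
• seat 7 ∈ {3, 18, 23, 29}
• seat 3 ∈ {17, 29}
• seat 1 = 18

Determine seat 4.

seat 1 must be 18 (only option left). Remove 18 from seat 7.
seat 2's domain is down to {17}, so seat 2 = 17. So seat 3, seat 4, seat 5, seat 6 can't be 17.
So seat 4 = 2.

2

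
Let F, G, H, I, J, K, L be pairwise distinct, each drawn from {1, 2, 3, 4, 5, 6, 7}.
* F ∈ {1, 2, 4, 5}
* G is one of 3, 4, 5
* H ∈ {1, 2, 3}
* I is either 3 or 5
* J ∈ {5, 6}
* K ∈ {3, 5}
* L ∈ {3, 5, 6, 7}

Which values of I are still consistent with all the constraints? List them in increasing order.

The 7 variables draw from only 7 values {1, 2, 3, 4, 5, 6, 7}, so each is used; only L can be 7, hence L = 7.
Among the 6 still-open variables, 6 fits only J (and all 6 values in {1, 2, 3, 4, 5, 6} must be used), so J = 6.
I and K between them cover only {3, 5} — a naked pair. Remove those values from F, G, H.
G must be 4 (only option left). Eliminate 4 elsewhere: F.
No further eliminations apply; I can still be any of 3, 5.

3, 5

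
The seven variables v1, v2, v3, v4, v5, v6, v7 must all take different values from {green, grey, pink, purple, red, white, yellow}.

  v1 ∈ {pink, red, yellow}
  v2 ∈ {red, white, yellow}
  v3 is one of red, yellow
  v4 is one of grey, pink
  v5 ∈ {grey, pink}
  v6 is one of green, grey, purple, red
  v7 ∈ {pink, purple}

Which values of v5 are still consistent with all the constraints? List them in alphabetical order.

The 7 variables together cover exactly {green, grey, pink, purple, red, white, yellow} — 7 values for 7 variables — and green appears only in v6's list, so v6 = green.
The 6 still-open variables draw from only 6 values {grey, pink, purple, red, white, yellow}, so each is used; only v7 can be purple, hence v7 = purple.
Among the 5 still-open variables, white fits only v2 (and all 5 values in {grey, pink, red, white, yellow} must be used), so v2 = white.
v4 and v5 share exactly the 2 values {grey, pink}; by pigeonhole those values go to them, so strike grey, pink from v1.
No further eliminations apply; v5 can still be any of grey, pink.

grey, pink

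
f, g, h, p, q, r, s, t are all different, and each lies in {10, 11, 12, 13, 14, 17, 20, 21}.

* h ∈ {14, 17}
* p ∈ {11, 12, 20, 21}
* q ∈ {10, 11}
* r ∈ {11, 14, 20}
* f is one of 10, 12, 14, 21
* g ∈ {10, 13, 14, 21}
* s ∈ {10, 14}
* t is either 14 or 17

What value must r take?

20

Among the 8 variables, 13 fits only g (and all 8 values in {10, 11, 12, 13, 14, 17, 20, 21} must be used), so g = 13.
h and t between them cover only {14, 17} — a naked pair. Remove those values from f, r, s.
s has just one choice, so s = 10. Strike 10 from f, q.
That leaves q = 11. Eliminate 11 elsewhere: p, r.
So r = 20.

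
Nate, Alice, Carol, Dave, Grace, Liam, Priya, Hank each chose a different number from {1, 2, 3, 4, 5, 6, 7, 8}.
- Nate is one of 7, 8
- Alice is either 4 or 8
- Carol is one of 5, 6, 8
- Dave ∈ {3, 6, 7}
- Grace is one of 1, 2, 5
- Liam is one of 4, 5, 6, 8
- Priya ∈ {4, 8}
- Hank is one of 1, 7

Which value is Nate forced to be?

7

Among the 8 variables, 2 fits only Grace (and all 8 values in {1, 2, 3, 4, 5, 6, 7, 8} must be used), so Grace = 2.
The 7 still-open variables together cover exactly {1, 3, 4, 5, 6, 7, 8} — 7 values for 7 variables — and 1 appears only in Hank's list, so Hank = 1.
Among the 6 still-open variables, 3 fits only Dave (and all 6 values in {3, 4, 5, 6, 7, 8} must be used), so Dave = 3.
Among the 5 still-open variables, 7 fits only Nate (and all 5 values in {4, 5, 6, 7, 8} must be used), so Nate = 7.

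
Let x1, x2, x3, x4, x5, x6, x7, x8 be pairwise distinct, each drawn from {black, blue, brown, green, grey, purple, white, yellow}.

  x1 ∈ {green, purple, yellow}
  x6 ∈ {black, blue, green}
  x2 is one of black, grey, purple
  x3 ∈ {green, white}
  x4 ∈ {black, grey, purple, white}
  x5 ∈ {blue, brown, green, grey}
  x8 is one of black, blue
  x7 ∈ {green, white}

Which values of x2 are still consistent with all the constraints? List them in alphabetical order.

grey, purple

The 8 variables draw from only 8 values {black, blue, brown, green, grey, purple, white, yellow}, so each is used; only x5 can be brown, hence x5 = brown.
Among the 7 still-open variables, yellow fits only x1 (and all 7 values in {black, blue, green, grey, purple, white, yellow} must be used), so x1 = yellow.
x3 and x7 share exactly the 2 values {green, white}; by pigeonhole those values go to them, so strike green, white from x4, x6.
x6 and x8 share exactly the 2 values {black, blue}; by pigeonhole those values go to them, so strike black, blue from x2, x4.
No further eliminations apply; x2 can still be any of grey, purple.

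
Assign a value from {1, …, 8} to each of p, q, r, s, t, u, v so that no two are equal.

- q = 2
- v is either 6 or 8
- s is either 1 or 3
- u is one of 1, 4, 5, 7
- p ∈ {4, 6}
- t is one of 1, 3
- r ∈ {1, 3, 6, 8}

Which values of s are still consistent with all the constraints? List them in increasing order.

q has just one choice, so q = 2.
s and t share exactly the 2 values {1, 3}; by pigeonhole those values go to them, so strike 1, 3 from r, u.
r and v share exactly the 2 values {6, 8}; by pigeonhole those values go to them, so strike 6, 8 from p.
p's domain is down to {4}, so p = 4. So u can't be 4.
No further eliminations apply; s can still be any of 1, 3.

1, 3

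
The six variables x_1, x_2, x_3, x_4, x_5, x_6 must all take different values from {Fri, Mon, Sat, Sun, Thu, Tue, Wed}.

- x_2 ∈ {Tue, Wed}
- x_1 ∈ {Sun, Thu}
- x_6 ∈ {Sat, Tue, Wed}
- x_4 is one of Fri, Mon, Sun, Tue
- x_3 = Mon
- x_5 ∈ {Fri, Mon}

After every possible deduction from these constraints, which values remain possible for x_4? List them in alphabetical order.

Sun, Tue

x_3 must be Mon (only option left). Eliminate Mon elsewhere: x_4, x_5.
x_5's domain is down to {Fri}, so x_5 = Fri. Eliminate Fri elsewhere: x_4.
No further eliminations apply; x_4 can still be any of Sun, Tue.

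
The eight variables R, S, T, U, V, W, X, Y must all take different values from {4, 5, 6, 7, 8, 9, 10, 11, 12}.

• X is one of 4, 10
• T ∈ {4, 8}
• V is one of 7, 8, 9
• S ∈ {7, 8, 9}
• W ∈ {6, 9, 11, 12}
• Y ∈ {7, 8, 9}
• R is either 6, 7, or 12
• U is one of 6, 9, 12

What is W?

Among the 8 variables, 10 fits only X (and all 8 values in {4, 6, 7, 8, 9, 10, 11, 12} must be used), so X = 10.
The 7 still-open variables together cover exactly {4, 6, 7, 8, 9, 11, 12} — 7 values for 7 variables — and 4 appears only in T's list, so T = 4.
The 6 still-open variables draw from only 6 values {6, 7, 8, 9, 11, 12}, so each is used; only W can be 11, hence W = 11.

11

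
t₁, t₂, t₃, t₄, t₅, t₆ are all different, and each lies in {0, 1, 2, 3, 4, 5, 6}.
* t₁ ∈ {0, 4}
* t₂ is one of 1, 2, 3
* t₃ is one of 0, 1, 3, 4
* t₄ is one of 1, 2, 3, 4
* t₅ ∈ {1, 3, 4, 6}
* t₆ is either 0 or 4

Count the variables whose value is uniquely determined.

1

The 6 variables together cover exactly {0, 1, 2, 3, 4, 6} — 6 values for 6 variables — and 6 appears only in t₅'s list, so t₅ = 6.
The 2 variables t₁ and t₆ are confined to {0, 4}, which locks those values in; drop them from t₃, t₄.
Determined: t₅=6. The other variables each still have more than one consistent value. That makes 1.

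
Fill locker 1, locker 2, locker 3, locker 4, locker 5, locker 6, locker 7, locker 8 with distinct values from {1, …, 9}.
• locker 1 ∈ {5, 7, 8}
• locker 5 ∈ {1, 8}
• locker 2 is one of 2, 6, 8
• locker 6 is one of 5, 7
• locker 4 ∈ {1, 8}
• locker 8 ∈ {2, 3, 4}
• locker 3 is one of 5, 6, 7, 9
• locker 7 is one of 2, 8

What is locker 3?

The 2 variables locker 4 and locker 5 are confined to {1, 8}, which locks those values in; drop them from locker 1, locker 2, locker 7.
locker 7 must be 2 (only option left). So locker 2, locker 8 can't be 2.
locker 2 has just one choice, so locker 2 = 6. Eliminate 6 elsewhere: locker 3.
locker 1 and locker 6 between them cover only {5, 7} — a naked pair. Remove those values from locker 3.
So locker 3 = 9.

9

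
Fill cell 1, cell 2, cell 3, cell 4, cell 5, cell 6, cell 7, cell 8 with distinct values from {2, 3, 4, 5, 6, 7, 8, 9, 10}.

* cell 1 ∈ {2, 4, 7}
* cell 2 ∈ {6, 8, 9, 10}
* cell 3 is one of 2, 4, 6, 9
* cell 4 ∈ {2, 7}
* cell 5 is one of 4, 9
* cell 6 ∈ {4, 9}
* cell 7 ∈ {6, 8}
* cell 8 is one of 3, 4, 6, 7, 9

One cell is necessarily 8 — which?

cell 7

The 8 variables together cover exactly {2, 3, 4, 6, 7, 8, 9, 10} — 8 values for 8 variables — and 3 appears only in cell 8's list, so cell 8 = 3.
The 7 still-open variables draw from only 7 values {2, 4, 6, 7, 8, 9, 10}, so each is used; only cell 2 can be 10, hence cell 2 = 10.
The 6 still-open variables together cover exactly {2, 4, 6, 7, 8, 9} — 6 values for 6 variables — and 8 appears only in cell 7's list, so cell 7 = 8.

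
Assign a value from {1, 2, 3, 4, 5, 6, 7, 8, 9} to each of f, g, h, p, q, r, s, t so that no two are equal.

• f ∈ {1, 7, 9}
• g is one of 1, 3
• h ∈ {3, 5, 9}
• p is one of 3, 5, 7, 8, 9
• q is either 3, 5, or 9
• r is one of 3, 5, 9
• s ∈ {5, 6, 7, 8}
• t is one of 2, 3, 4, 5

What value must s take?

h, q, r between them cover only {3, 5, 9} — a naked triple. Remove those values from f, g, p, s, t.
g has just one choice, so g = 1. Remove 1 from f.
f's domain is down to {7}, so f = 7. Eliminate 7 elsewhere: p, s.
p's domain is down to {8}, so p = 8. So s can't be 8.
So s = 6.

6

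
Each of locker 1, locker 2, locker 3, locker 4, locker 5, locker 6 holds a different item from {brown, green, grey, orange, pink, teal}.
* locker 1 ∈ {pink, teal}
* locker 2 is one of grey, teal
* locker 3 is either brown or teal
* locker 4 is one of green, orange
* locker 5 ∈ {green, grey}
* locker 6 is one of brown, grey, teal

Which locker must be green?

locker 5

The 6 variables draw from only 6 values {brown, green, grey, orange, pink, teal}, so each is used; only locker 4 can be orange, hence locker 4 = orange.
The 5 still-open variables together cover exactly {brown, green, grey, pink, teal} — 5 values for 5 variables — and green appears only in locker 5's list, so locker 5 = green.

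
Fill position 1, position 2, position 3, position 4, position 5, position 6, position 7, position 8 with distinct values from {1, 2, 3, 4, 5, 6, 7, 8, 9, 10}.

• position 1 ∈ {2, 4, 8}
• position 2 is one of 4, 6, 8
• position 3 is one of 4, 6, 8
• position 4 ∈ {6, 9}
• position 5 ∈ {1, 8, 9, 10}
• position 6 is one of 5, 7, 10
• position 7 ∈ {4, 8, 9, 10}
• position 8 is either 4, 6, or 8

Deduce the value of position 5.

1

The 3 variables position 2, position 3, position 8 are confined to {4, 6, 8}, which locks those values in; drop them from position 1, position 4, position 5, position 7.
position 1 has just one choice, so position 1 = 2.
That leaves position 4 = 9. Remove 9 from position 5, position 7.
That leaves position 7 = 10. Eliminate 10 elsewhere: position 5, position 6.
So position 5 = 1.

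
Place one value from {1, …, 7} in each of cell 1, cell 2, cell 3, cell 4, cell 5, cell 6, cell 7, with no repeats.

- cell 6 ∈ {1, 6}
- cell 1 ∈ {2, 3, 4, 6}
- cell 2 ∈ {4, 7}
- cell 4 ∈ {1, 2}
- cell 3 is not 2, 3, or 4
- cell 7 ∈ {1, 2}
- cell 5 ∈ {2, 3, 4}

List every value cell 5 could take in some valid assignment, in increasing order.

3, 4

The 7 variables together cover exactly {1, 2, 3, 4, 5, 6, 7} — 7 values for 7 variables — and 5 appears only in cell 3's list, so cell 3 = 5.
The 6 still-open variables together cover exactly {1, 2, 3, 4, 6, 7} — 6 values for 6 variables — and 7 appears only in cell 2's list, so cell 2 = 7.
The 2 variables cell 4 and cell 7 are confined to {1, 2}, which locks those values in; drop them from cell 1, cell 5, cell 6.
cell 6 must be 6 (only option left). Eliminate 6 elsewhere: cell 1.
No further eliminations apply; cell 5 can still be any of 3, 4.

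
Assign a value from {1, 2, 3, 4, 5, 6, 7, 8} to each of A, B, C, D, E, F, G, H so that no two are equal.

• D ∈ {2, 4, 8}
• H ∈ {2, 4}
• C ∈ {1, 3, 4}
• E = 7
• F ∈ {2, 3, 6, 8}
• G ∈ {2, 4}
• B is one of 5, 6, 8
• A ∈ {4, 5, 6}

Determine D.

E has just one choice, so E = 7.
The 7 still-open variables draw from only 7 values {1, 2, 3, 4, 5, 6, 8}, so each is used; only C can be 1, hence C = 1.
The 6 still-open variables draw from only 6 values {2, 3, 4, 5, 6, 8}, so each is used; only F can be 3, hence F = 3.
G and H share exactly the 2 values {2, 4}; by pigeonhole those values go to them, so strike 2, 4 from A, D.
So D = 8.

8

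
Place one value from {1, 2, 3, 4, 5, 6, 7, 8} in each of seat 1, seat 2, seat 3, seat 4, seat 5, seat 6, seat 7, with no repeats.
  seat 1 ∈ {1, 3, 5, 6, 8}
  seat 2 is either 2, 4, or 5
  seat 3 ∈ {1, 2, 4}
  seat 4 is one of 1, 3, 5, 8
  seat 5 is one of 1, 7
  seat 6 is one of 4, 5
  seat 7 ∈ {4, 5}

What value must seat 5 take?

The 2 variables seat 6 and seat 7 are confined to {4, 5}, which locks those values in; drop them from seat 1, seat 2, seat 3, seat 4.
seat 2 has just one choice, so seat 2 = 2. Strike 2 from seat 3.
seat 3 must be 1 (only option left). Strike 1 from seat 1, seat 4, seat 5.
So seat 5 = 7.

7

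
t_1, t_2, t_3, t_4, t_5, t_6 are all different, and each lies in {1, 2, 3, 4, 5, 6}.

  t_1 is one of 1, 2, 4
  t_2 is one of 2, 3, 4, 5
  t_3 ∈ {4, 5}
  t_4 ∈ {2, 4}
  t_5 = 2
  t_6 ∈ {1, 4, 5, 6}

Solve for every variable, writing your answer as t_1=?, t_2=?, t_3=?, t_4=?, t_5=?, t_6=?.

t_1=1, t_2=3, t_3=5, t_4=4, t_5=2, t_6=6

t_5 has just one choice, so t_5 = 2. Eliminate 2 elsewhere: t_1, t_2, t_4.
That leaves t_4 = 4. Strike 4 from t_1, t_2, t_3, t_6.
t_1 has just one choice, so t_1 = 1. So t_6 can't be 1.
t_3's domain is down to {5}, so t_3 = 5. So t_2, t_6 can't be 5.
t_6 must be 6 (only option left).
t_2's domain is down to {3}, so t_2 = 3.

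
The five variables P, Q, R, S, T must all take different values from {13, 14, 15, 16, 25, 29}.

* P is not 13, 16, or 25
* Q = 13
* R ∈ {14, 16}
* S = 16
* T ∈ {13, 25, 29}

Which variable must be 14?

Q must be 13 (only option left). Remove 13 from T.
S has just one choice, so S = 16. Remove 16 from R.
So 14 goes to R.

R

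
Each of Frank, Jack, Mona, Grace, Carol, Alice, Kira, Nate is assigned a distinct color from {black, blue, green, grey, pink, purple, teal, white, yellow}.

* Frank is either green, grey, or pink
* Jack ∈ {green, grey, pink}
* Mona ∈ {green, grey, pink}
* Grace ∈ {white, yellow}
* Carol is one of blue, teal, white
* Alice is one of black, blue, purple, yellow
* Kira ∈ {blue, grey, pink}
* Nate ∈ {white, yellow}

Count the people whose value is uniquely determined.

2

Grace and Nate between them cover only {white, yellow} — a naked pair. Remove those values from Carol, Alice.
Frank, Jack, Mona share exactly the 3 values {green, grey, pink}; by pigeonhole those values go to them, so strike green, grey, pink from Kira.
That leaves Kira = blue. Eliminate blue elsewhere: Carol, Alice.
Carol's domain is down to {teal}, so Carol = teal.
Determined: Carol=teal, Kira=blue. The other people each still have more than one consistent value. That makes 2.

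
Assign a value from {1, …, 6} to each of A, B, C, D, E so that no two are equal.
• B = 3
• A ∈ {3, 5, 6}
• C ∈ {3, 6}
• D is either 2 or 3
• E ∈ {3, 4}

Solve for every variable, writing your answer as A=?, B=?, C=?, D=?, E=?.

A=5, B=3, C=6, D=2, E=4

B must be 3 (only option left). Eliminate 3 elsewhere: A, C, D, E.
C must be 6 (only option left). Eliminate 6 elsewhere: A.
D has just one choice, so D = 2.
That leaves E = 4.
A's domain is down to {5}, so A = 5.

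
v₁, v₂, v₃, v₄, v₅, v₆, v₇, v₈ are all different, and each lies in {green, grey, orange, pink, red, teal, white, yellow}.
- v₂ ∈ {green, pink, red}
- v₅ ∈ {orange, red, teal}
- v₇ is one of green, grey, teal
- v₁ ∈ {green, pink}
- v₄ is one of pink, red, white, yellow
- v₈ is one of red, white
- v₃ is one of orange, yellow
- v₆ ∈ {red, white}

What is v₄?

yellow

The 8 variables together cover exactly {green, grey, orange, pink, red, teal, white, yellow} — 8 values for 8 variables — and grey appears only in v₇'s list, so v₇ = grey.
The 7 still-open variables draw from only 7 values {green, orange, pink, red, teal, white, yellow}, so each is used; only v₅ can be teal, hence v₅ = teal.
The 6 still-open variables together cover exactly {green, orange, pink, red, white, yellow} — 6 values for 6 variables — and orange appears only in v₃'s list, so v₃ = orange.
Among the 5 still-open variables, yellow fits only v₄ (and all 5 values in {green, pink, red, white, yellow} must be used), so v₄ = yellow.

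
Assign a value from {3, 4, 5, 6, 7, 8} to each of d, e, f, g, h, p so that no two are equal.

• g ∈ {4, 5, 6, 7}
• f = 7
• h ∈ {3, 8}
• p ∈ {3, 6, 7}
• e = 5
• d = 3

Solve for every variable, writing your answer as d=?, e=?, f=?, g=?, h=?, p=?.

d has just one choice, so d = 3. Remove 3 from h, p.
That leaves e = 5. Eliminate 5 elsewhere: g.
f has just one choice, so f = 7. Strike 7 from g, p.
h must be 8 (only option left).
p has just one choice, so p = 6. Strike 6 from g.
g has just one choice, so g = 4.

d=3, e=5, f=7, g=4, h=8, p=6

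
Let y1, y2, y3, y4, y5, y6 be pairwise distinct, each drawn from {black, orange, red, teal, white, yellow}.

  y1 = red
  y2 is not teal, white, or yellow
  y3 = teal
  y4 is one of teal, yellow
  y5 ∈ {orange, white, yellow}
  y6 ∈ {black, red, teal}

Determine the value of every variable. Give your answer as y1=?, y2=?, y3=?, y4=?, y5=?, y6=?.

y1 has just one choice, so y1 = red. Remove red from y2, y6.
That leaves y3 = teal. Remove teal from y4, y6.
y4's domain is down to {yellow}, so y4 = yellow. So y5 can't be yellow.
y6 must be black (only option left). Eliminate black elsewhere: y2.
That leaves y2 = orange. Remove orange from y5.
y5 must be white (only option left).

y1=red, y2=orange, y3=teal, y4=yellow, y5=white, y6=black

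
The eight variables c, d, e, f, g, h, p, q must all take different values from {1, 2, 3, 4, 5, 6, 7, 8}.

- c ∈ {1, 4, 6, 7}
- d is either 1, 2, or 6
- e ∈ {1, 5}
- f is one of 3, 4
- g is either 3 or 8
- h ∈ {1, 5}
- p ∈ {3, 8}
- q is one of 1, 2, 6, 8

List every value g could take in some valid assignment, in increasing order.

3, 8

The 8 variables draw from only 8 values {1, 2, 3, 4, 5, 6, 7, 8}, so each is used; only c can be 7, hence c = 7.
The 7 still-open variables together cover exactly {1, 2, 3, 4, 5, 6, 8} — 7 values for 7 variables — and 4 appears only in f's list, so f = 4.
e and h share exactly the 2 values {1, 5}; by pigeonhole those values go to them, so strike 1, 5 from d, q.
g and p share exactly the 2 values {3, 8}; by pigeonhole those values go to them, so strike 3, 8 from q.
No further eliminations apply; g can still be any of 3, 8.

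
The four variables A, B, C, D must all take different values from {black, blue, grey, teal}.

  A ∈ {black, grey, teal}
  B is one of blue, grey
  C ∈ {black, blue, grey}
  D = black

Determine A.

D must be black (only option left). So A, C can't be black.
The 3 still-open variables draw from only 3 values {blue, grey, teal}, so each is used; only A can be teal, hence A = teal.

teal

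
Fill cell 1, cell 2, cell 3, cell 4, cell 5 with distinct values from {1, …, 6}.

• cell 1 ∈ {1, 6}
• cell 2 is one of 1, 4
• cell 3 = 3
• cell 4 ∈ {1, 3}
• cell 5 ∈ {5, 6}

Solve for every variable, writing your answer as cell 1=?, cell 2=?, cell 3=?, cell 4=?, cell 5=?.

cell 3 must be 3 (only option left). Remove 3 from cell 4.
cell 4 must be 1 (only option left). So cell 1, cell 2 can't be 1.
cell 1 must be 6 (only option left). Eliminate 6 elsewhere: cell 5.
cell 2 must be 4 (only option left).
cell 5 has just one choice, so cell 5 = 5.

cell 1=6, cell 2=4, cell 3=3, cell 4=1, cell 5=5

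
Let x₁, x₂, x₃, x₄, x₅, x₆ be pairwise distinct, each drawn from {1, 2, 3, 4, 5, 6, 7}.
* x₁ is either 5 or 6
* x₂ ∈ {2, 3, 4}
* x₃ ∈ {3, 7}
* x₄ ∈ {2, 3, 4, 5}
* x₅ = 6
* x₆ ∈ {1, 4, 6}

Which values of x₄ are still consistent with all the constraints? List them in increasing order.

x₅ has just one choice, so x₅ = 6. Remove 6 from x₁, x₆.
x₁ must be 5 (only option left). So x₄ can't be 5.
No further eliminations apply; x₄ can still be any of 2, 3, 4.

2, 3, 4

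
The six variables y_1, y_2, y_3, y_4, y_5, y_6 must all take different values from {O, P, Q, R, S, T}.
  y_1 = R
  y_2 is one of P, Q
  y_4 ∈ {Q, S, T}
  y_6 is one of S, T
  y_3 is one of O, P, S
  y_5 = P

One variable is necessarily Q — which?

y_2

y_1's domain is down to {R}, so y_1 = R.
y_5's domain is down to {P}, so y_5 = P. So y_2, y_3 can't be P.
So Q goes to y_2.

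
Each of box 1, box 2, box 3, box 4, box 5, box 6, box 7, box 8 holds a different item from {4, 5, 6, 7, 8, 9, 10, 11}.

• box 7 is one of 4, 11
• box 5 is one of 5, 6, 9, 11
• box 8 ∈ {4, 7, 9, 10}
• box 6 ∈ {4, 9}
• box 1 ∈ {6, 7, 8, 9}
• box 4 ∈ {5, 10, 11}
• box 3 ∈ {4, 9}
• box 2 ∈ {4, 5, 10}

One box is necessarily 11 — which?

Among the 8 variables, 8 fits only box 1 (and all 8 values in {4, 5, 6, 7, 8, 9, 10, 11} must be used), so box 1 = 8.
Among the 7 still-open variables, 6 fits only box 5 (and all 7 values in {4, 5, 6, 7, 9, 10, 11} must be used), so box 5 = 6.
Among the 6 still-open variables, 7 fits only box 8 (and all 6 values in {4, 5, 7, 9, 10, 11} must be used), so box 8 = 7.
The 2 variables box 3 and box 6 are confined to {4, 9}, which locks those values in; drop them from box 2, box 7.
So 11 goes to box 7.

box 7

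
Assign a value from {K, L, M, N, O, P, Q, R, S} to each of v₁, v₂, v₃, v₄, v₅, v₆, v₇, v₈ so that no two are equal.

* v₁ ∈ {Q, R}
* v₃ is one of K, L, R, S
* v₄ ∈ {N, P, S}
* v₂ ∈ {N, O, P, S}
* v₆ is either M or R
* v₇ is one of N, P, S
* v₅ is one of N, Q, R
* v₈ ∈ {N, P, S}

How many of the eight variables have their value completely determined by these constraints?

v₄, v₇, v₈ between them cover only {N, P, S} — a naked triple. Remove those values from v₂, v₃, v₅.
v₂ must be O (only option left).
The 2 variables v₁ and v₅ are confined to {Q, R}, which locks those values in; drop them from v₃, v₆.
That leaves v₆ = M.
Determined: v₂=O, v₆=M. The other variables each still have more than one consistent value. That makes 2.

2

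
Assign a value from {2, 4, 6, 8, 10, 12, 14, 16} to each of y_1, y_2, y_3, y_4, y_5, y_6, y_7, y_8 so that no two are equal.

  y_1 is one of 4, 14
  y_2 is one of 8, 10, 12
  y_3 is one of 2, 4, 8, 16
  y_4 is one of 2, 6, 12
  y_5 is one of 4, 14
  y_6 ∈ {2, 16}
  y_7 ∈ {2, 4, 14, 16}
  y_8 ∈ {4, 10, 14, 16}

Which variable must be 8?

y_3

The 8 variables draw from only 8 values {2, 4, 6, 8, 10, 12, 14, 16}, so each is used; only y_4 can be 6, hence y_4 = 6.
The 7 still-open variables together cover exactly {2, 4, 8, 10, 12, 14, 16} — 7 values for 7 variables — and 12 appears only in y_2's list, so y_2 = 12.
The 6 still-open variables together cover exactly {2, 4, 8, 10, 14, 16} — 6 values for 6 variables — and 8 appears only in y_3's list, so y_3 = 8.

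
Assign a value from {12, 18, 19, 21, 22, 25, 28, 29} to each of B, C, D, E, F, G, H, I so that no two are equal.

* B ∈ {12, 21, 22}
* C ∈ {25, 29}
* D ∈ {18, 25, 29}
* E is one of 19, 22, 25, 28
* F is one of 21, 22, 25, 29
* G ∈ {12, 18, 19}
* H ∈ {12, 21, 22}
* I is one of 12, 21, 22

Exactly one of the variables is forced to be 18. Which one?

D

The 8 variables together cover exactly {12, 18, 19, 21, 22, 25, 28, 29} — 8 values for 8 variables — and 28 appears only in E's list, so E = 28.
The 7 still-open variables together cover exactly {12, 18, 19, 21, 22, 25, 29} — 7 values for 7 variables — and 19 appears only in G's list, so G = 19.
Among the 6 still-open variables, 18 fits only D (and all 6 values in {12, 18, 21, 22, 25, 29} must be used), so D = 18.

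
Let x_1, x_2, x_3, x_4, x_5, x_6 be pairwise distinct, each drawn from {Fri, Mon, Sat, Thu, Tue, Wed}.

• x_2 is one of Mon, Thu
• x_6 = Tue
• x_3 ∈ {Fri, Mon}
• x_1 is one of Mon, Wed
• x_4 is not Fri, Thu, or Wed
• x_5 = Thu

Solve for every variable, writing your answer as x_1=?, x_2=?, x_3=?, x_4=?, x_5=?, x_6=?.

x_1=Wed, x_2=Mon, x_3=Fri, x_4=Sat, x_5=Thu, x_6=Tue

x_5 must be Thu (only option left). So x_2 can't be Thu.
x_6 must be Tue (only option left). So x_4 can't be Tue.
x_2's domain is down to {Mon}, so x_2 = Mon. So x_1, x_3, x_4 can't be Mon.
x_3 must be Fri (only option left).
x_4 has just one choice, so x_4 = Sat.
x_1's domain is down to {Wed}, so x_1 = Wed.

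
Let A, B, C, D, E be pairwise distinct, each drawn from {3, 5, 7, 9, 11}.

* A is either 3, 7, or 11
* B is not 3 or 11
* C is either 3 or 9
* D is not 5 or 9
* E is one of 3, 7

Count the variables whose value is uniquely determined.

2

Among the 5 variables, 5 fits only B (and all 5 values in {3, 5, 7, 9, 11} must be used), so B = 5.
The 4 still-open variables draw from only 4 values {3, 7, 9, 11}, so each is used; only C can be 9, hence C = 9.
Determined: B=5, C=9. The other variables each still have more than one consistent value. That makes 2.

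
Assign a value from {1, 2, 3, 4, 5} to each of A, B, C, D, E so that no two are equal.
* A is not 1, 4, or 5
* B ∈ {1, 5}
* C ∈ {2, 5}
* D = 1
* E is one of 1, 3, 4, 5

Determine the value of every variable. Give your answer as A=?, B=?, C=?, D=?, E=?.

A=3, B=5, C=2, D=1, E=4

D's domain is down to {1}, so D = 1. Eliminate 1 elsewhere: B, E.
B has just one choice, so B = 5. Eliminate 5 elsewhere: C, E.
That leaves C = 2. Eliminate 2 elsewhere: A.
A has just one choice, so A = 3. So E can't be 3.
E has just one choice, so E = 4.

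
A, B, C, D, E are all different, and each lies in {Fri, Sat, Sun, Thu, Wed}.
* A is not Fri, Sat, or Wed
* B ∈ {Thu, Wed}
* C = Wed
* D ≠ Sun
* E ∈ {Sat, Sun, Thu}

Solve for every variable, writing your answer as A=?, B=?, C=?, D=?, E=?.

A=Sun, B=Thu, C=Wed, D=Fri, E=Sat

C's domain is down to {Wed}, so C = Wed. Strike Wed from B, D.
That leaves B = Thu. Remove Thu from A, D, E.
A's domain is down to {Sun}, so A = Sun. So E can't be Sun.
E has just one choice, so E = Sat. Strike Sat from D.
D has just one choice, so D = Fri.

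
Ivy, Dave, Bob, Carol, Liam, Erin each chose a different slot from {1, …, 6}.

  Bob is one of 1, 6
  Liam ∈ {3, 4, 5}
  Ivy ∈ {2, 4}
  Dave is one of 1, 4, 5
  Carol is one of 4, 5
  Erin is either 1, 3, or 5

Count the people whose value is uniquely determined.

2

Among the 6 variables, 2 fits only Ivy (and all 6 values in {1, 2, 3, 4, 5, 6} must be used), so Ivy = 2.
The 5 still-open variables draw from only 5 values {1, 3, 4, 5, 6}, so each is used; only Bob can be 6, hence Bob = 6.
Determined: Ivy=2, Bob=6. The other people each still have more than one consistent value. That makes 2.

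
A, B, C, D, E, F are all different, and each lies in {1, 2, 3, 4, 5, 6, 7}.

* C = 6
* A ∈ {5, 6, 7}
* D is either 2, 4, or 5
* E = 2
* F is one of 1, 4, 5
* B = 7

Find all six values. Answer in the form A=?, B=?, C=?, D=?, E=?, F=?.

B has just one choice, so B = 7. Remove 7 from A.
C has just one choice, so C = 6. Remove 6 from A.
That leaves E = 2. Remove 2 from D.
That leaves A = 5. So D, F can't be 5.
D's domain is down to {4}, so D = 4. Remove 4 from F.
F must be 1 (only option left).

A=5, B=7, C=6, D=4, E=2, F=1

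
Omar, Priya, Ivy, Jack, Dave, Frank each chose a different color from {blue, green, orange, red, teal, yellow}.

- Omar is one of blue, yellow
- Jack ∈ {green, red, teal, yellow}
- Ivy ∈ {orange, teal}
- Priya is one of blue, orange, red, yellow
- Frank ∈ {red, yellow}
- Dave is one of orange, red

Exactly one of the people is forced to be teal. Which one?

Ivy

The 6 variables together cover exactly {blue, green, orange, red, teal, yellow} — 6 values for 6 variables — and green appears only in Jack's list, so Jack = green.
Among the 5 still-open variables, teal fits only Ivy (and all 5 values in {blue, orange, red, teal, yellow} must be used), so Ivy = teal.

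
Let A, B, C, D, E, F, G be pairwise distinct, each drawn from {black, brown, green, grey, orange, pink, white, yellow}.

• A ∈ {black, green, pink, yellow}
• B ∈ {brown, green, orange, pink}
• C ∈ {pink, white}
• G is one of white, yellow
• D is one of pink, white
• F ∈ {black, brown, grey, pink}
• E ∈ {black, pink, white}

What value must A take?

green

C and D between them cover only {pink, white} — a naked pair. Remove those values from A, B, E, F, G.
E must be black (only option left). So A, F can't be black.
G must be yellow (only option left). Remove yellow from A.
So A = green.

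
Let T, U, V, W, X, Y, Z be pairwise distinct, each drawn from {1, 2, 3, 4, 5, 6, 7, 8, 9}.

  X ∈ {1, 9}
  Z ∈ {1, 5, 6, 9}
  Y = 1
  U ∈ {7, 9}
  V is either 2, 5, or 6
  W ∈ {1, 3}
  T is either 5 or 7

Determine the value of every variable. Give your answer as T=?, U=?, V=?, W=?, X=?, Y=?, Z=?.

Y has just one choice, so Y = 1. So W, X, Z can't be 1.
W has just one choice, so W = 3.
X must be 9 (only option left). Strike 9 from U, Z.
U has just one choice, so U = 7. Eliminate 7 elsewhere: T.
T's domain is down to {5}, so T = 5. Eliminate 5 elsewhere: V, Z.
Z must be 6 (only option left). Eliminate 6 elsewhere: V.
V must be 2 (only option left).

T=5, U=7, V=2, W=3, X=9, Y=1, Z=6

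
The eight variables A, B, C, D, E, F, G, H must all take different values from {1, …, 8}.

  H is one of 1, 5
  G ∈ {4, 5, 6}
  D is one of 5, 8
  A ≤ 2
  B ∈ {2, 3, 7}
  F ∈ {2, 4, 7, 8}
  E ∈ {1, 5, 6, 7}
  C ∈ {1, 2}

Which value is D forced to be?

8

The 8 variables together cover exactly {1, 2, 3, 4, 5, 6, 7, 8} — 8 values for 8 variables — and 3 appears only in B's list, so B = 3.
A and C share exactly the 2 values {1, 2}; by pigeonhole those values go to them, so strike 1, 2 from E, F, H.
That leaves H = 5. Eliminate 5 elsewhere: D, E, G.
So D = 8.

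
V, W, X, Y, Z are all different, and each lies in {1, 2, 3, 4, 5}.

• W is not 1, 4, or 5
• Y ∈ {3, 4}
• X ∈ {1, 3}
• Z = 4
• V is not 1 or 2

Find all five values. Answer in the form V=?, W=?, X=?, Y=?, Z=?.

V=5, W=2, X=1, Y=3, Z=4

Z has just one choice, so Z = 4. Eliminate 4 elsewhere: V, Y.
Y's domain is down to {3}, so Y = 3. So V, W, X can't be 3.
V has just one choice, so V = 5.
W's domain is down to {2}, so W = 2.
X has just one choice, so X = 1.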